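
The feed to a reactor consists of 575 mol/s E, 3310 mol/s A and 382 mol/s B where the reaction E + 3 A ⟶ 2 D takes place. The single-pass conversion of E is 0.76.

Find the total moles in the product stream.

3390 mol/s

E reacted = 0.76 × 575 = 437 mol/s; ν_E = −1, so ξ = 437/1 = 437 mol/s.
Outlet amounts (n = n₀ + ν ξ):
  E: 575 − 1(437) = 138
  A: 3310 − 3(437) = 1999
  D: 0 + 2(437) = 874
  B: 382 (inert)
Total out = 138 + 1999 + 874 + 382 = 3393 mol/s.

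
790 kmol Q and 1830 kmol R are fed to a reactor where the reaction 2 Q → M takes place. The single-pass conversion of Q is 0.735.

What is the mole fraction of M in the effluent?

Q reacted = 0.735 × 790 = 580.6 kmol; ν_Q = −2, so ξ = 580.6/2 = 290.3 kmol.
Outlet amounts (n = n₀ + ν ξ):
  Q: 790 − 2(290.3) = 209.4
  M: 0 + 1(290.3) = 290.3
  R: 1830 (inert)
Total out = 2330 kmol; y_M = 290.3 / 2330 = 0.1246.

0.125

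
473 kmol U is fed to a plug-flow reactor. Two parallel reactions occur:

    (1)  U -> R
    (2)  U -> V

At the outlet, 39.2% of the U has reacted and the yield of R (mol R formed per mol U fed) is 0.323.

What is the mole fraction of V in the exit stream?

Yield of R: 1ξ₁ / 473 = 0.323 → ξ₁ = 152.8 kmol.
Conversion of U: 1ξ₁ + 1ξ₂ = 0.392 × 473 = 185.4 → ξ₂ = 32.64 kmol.
Outlet amounts (n = n₀ + Σ ν·ξ):
  U: 473 − 1(152.8) − 1(32.64) = 287.6
  R: 0 + 1(152.8) = 152.8
  V: 0 + 1(32.64) = 32.64
Total out = 473 kmol; y_V = 32.64 / 473 = 0.069.

0.069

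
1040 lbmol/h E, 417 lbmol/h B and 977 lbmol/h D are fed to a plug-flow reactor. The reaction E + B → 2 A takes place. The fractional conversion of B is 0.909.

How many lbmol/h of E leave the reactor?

B reacted = 0.909 × 417 = 379.1 lbmol/h; ν_B = −1, so ξ = 379.1/1 = 379.1 lbmol/h.
Outlet amounts (n = n₀ + ν ξ):
  E: 1040 − 1(379.1) = 660.9
  B: 417 − 1(379.1) = 37.95
  A: 0 + 2(379.1) = 758.1
  D: 977 (inert)

661 lbmol/h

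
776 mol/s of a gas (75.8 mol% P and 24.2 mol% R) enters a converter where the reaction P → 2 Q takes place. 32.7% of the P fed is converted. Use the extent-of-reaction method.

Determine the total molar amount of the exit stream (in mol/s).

968 mol/s

P reacted = 0.327 × 588.2 = 192.3 mol/s; ν_P = −1, so ξ = 192.3/1 = 192.3 mol/s.
Outlet amounts (n = n₀ + ν ξ):
  P: 588.2 − 1(192.3) = 395.9
  Q: 0 + 2(192.3) = 384.7
  R: 187.8 (inert)
Total out = 395.9 + 384.7 + 187.8 = 968.3 mol/s.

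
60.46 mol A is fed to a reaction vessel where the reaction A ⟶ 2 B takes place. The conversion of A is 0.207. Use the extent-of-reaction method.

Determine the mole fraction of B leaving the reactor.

0.343

A reacted = 0.207 × 60.46 = 12.52 mol; ν_A = −1, so ξ = 12.52/1 = 12.52 mol.
Outlet amounts (n = n₀ + ν ξ):
  A: 60.46 − 1(12.52) = 47.94
  B: 0 + 2(12.52) = 25.03
Total out = 72.98 mol; y_B = 25.03 / 72.98 = 0.343.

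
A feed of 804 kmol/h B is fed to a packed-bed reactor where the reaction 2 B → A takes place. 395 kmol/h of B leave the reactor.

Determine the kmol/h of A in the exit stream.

For B: n = n₀ − 2ξ → 395 = 804 − 2ξ, giving ξ = 204.5 kmol/h.
Outlet amounts (n = n₀ + ν ξ):
  B: 804 − 2(204.5) = 395
  A: 0 + 1(204.5) = 204.5

204 kmol/h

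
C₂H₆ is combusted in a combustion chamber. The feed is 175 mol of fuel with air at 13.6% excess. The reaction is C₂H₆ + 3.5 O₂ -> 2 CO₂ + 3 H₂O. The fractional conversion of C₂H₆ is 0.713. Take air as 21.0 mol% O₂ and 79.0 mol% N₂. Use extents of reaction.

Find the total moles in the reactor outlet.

Stoichiometric O₂ = 3.5 × 175 = 612.5 mol; O₂ fed = 612.5 × 1.136 = 695.8 mol.
N₂ fed = 695.8 × 79/21 = 2618 mol.
Fuel reacted = 0.713 × 175 → ξ = 124.8 mol.
Outlet (n = n₀ + ν ξ):
  C₂H₆: 175 − 1(124.8) = 50.23
  O₂: 695.8 − 3.5(124.8) = 259.1
  N₂: 2618 (inert)
  CO₂: 0 + 2(124.8) = 249.5
  H₂O: 0 + 3(124.8) = 374.3
Total out = 50.23 + 259.1 + 2618 + 249.5 + 374.3 = 3551 mol.

3550 mol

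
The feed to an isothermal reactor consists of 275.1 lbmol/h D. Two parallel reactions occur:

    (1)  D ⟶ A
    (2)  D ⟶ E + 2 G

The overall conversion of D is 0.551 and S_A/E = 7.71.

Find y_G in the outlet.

Conversion of D: D consumed = 0.551 × 275.1 = 151.6 lbmol/h = 1ξ₁ + 1ξ₂.
Selectivity: 1ξ₁ / (1ξ₂) = 7.71 → ξ₁ = 7.71 ξ₂.
Substitute: (1·7.71 + 1) ξ₂ = 151.6 → ξ₂ = 17.4 lbmol/h, ξ₁ = 134.2 lbmol/h.
Outlet amounts (n = n₀ + Σ ν·ξ):
  D: 275.1 − 1(134.2) − 1(17.4) = 123.5
  A: 0 + 1(134.2) = 134.2
  E: 0 + 1(17.4) = 17.4
  G: 0 + 2(17.4) = 34.81
Total out = 309.9 lbmol/h; y_G = 34.81 / 309.9 = 0.1123.

0.112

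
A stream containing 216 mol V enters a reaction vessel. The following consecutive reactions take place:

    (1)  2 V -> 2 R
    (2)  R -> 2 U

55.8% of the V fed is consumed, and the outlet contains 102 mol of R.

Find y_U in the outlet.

0.158

Conversion of V: V consumed = 2ξ₁ = 0.558 × 216 → ξ₁ = 60.26 mol.
R balance: n_R = 0 + 2ξ₁ − 1ξ₂ = 102 → ξ₂ = (2·60.26 − 102)/1 = 18.53 mol.
Outlet amounts (n = n₀ + Σ ν·ξ):
  V: 216 − 2(60.26) = 95.47
  R: 0 + 2(60.26) − 1(18.53) = 102
  U: 0 + 2(18.53) = 37.06
Total out = 234.5 mol; y_U = 37.06 / 234.5 = 0.158.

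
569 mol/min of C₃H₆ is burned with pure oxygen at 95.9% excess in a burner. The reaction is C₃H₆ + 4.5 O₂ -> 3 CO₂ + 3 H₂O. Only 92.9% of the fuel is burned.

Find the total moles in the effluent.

Stoichiometric O₂ = 4.5 × 569 = 2560 mol/min; O₂ fed = 2560 × 1.959 = 5016 mol/min.
Fuel reacted = 0.929 × 569 → ξ = 528.6 mol/min.
Outlet (n = n₀ + ν ξ):
  C₃H₆: 569 − 1(528.6) = 40.4
  O₂: 5016 − 4.5(528.6) = 2637
  CO₂: 0 + 3(528.6) = 1586
  H₂O: 0 + 3(528.6) = 1586
Total out = 40.4 + 2637 + 1586 + 1586 = 5849 mol/min.

5850 mol/min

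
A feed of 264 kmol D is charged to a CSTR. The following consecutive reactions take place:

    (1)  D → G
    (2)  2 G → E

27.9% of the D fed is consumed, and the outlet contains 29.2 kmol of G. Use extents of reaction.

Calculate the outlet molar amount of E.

Conversion of D: D consumed = 1ξ₁ = 0.279 × 264 → ξ₁ = 73.66 kmol.
G balance: n_G = 0 + 1ξ₁ − 2ξ₂ = 29.2 → ξ₂ = (1·73.66 − 29.2)/2 = 22.23 kmol.
Outlet amounts (n = n₀ + Σ ν·ξ):
  D: 264 − 1(73.66) = 190.3
  G: 0 + 1(73.66) − 2(22.23) = 29.2
  E: 0 + 1(22.23) = 22.23

22.2 kmol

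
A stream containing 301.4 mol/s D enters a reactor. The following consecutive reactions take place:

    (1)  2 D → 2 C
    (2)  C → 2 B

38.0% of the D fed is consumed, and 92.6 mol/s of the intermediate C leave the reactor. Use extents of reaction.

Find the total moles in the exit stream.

Conversion of D: D consumed = 2ξ₁ = 0.38 × 301.4 → ξ₁ = 57.27 mol/s.
C balance: n_C = 0 + 2ξ₁ − 1ξ₂ = 92.6 → ξ₂ = (2·57.27 − 92.6)/1 = 21.93 mol/s.
Outlet amounts (n = n₀ + Σ ν·ξ):
  D: 301.4 − 2(57.27) = 186.9
  C: 0 + 2(57.27) − 1(21.93) = 92.6
  B: 0 + 2(21.93) = 43.86
Total out = 186.9 + 92.6 + 43.86 = 323.3 mol/s.

323 mol/s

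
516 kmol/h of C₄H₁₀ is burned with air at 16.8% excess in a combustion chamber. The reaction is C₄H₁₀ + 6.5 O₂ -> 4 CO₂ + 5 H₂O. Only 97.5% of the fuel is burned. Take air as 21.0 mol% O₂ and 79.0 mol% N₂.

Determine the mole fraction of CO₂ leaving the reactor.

Stoichiometric O₂ = 6.5 × 516 = 3354 kmol/h; O₂ fed = 3354 × 1.168 = 3917 kmol/h.
N₂ fed = 3917 × 79/21 = 14740 kmol/h.
Fuel reacted = 0.975 × 516 → ξ = 503.1 kmol/h.
Outlet (n = n₀ + ν ξ):
  C₄H₁₀: 516 − 1(503.1) = 12.9
  O₂: 3917 − 6.5(503.1) = 647.3
  N₂: 14740 (inert)
  CO₂: 0 + 4(503.1) = 2012
  H₂O: 0 + 5(503.1) = 2516
Total out = 19930 kmol/h; y_CO₂ = 2012 / 19930 = 0.101.

0.101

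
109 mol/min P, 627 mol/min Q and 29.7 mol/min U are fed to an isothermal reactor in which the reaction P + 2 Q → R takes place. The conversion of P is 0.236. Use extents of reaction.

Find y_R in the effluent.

0.036

P reacted = 0.236 × 109 = 25.72 mol/min; ν_P = −1, so ξ = 25.72/1 = 25.72 mol/min.
Outlet amounts (n = n₀ + ν ξ):
  P: 109 − 1(25.72) = 83.28
  Q: 627 − 2(25.72) = 575.6
  R: 0 + 1(25.72) = 25.72
  U: 29.7 (inert)
Total out = 714.3 mol/min; y_R = 25.72 / 714.3 = 0.03602.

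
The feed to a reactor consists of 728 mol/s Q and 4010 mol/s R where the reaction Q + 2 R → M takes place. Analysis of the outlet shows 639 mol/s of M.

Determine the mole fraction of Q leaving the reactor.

For M: n = n₀ + 1ξ → 639 = 0 + 1ξ, giving ξ = 639 mol/s.
Outlet amounts (n = n₀ + ν ξ):
  Q: 728 − 1(639) = 89
  R: 4010 − 2(639) = 2732
  M: 0 + 1(639) = 639
Total out = 3460 mol/s; y_Q = 89 / 3460 = 0.02572.

0.0257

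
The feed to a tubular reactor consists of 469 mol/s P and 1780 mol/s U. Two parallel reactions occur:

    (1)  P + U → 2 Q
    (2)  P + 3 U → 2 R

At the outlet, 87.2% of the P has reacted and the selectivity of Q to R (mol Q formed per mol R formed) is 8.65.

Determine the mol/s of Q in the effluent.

733 mol/s

Conversion of P: P consumed = 0.872 × 469 = 409 mol/s = 1ξ₁ + 1ξ₂.
Selectivity: 2ξ₁ / (2ξ₂) = 8.65 → ξ₁ = 8.65 ξ₂.
Substitute: (1·8.65 + 1) ξ₂ = 409 → ξ₂ = 42.38 mol/s, ξ₁ = 366.6 mol/s.
Outlet amounts (n = n₀ + Σ ν·ξ):
  P: 469 − 1(366.6) − 1(42.38) = 60.03
  U: 1780 − 1(366.6) − 3(42.38) = 1286
  Q: 0 + 2(366.6) = 733.2
  R: 0 + 2(42.38) = 84.76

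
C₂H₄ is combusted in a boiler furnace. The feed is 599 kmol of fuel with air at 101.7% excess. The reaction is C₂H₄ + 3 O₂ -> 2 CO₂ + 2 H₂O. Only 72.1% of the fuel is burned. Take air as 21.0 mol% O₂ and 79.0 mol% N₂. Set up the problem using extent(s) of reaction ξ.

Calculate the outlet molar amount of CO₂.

Stoichiometric O₂ = 3 × 599 = 1797 kmol; O₂ fed = 1797 × 2.017 = 3625 kmol.
N₂ fed = 3625 × 79/21 = 13640 kmol.
Fuel reacted = 0.721 × 599 → ξ = 431.9 kmol.
Outlet (n = n₀ + ν ξ):
  C₂H₄: 599 − 1(431.9) = 167.1
  O₂: 3625 − 3(431.9) = 2329
  N₂: 13640 (inert)
  CO₂: 0 + 2(431.9) = 863.8
  H₂O: 0 + 2(431.9) = 863.8

864 kmol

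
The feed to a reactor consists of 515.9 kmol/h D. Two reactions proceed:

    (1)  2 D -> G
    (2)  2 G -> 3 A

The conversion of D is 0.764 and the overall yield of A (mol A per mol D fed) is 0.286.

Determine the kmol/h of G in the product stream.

98.7 kmol/h

Conversion of D: D consumed = 2ξ₁ = 0.764 × 515.9 → ξ₁ = 197.1 kmol/h.
Yield of A: 3ξ₂ / 515.9 = 0.286 → ξ₂ = 49.18 kmol/h.
Outlet amounts (n = n₀ + Σ ν·ξ):
  D: 515.9 − 2(197.1) = 121.8
  G: 0 + 1(197.1) − 2(49.18) = 98.71
  A: 0 + 3(49.18) = 147.5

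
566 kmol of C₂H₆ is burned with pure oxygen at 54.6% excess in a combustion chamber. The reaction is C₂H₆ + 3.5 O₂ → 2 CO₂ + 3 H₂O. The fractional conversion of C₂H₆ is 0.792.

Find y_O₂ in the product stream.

Stoichiometric O₂ = 3.5 × 566 = 1981 kmol; O₂ fed = 1981 × 1.546 = 3063 kmol.
Fuel reacted = 0.792 × 566 → ξ = 448.3 kmol.
Outlet (n = n₀ + ν ξ):
  C₂H₆: 566 − 1(448.3) = 117.7
  O₂: 3063 − 3.5(448.3) = 1494
  CO₂: 0 + 2(448.3) = 896.5
  H₂O: 0 + 3(448.3) = 1345
Total out = 3853 kmol; y_O₂ = 1494 / 3853 = 0.3877.

0.388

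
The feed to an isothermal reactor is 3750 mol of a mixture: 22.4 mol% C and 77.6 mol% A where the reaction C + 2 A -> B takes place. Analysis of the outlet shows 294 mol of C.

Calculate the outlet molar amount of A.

For C: n = n₀ − 1ξ → 294 = 840 − 1ξ, giving ξ = 546 mol.
Outlet amounts (n = n₀ + ν ξ):
  C: 840 − 1(546) = 294
  A: 2910 − 2(546) = 1818
  B: 0 + 1(546) = 546

1820 mol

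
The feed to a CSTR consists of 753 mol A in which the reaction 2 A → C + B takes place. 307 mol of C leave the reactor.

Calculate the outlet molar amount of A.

139 mol

For C: n = n₀ + 1ξ → 307 = 0 + 1ξ, giving ξ = 307 mol.
Outlet amounts (n = n₀ + ν ξ):
  A: 753 − 2(307) = 139
  C: 0 + 1(307) = 307
  B: 0 + 1(307) = 307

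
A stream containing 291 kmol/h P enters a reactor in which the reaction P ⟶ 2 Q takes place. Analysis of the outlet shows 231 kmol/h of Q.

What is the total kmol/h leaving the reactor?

406 kmol/h

For Q: n = n₀ + 2ξ → 231 = 0 + 2ξ, giving ξ = 115.5 kmol/h.
Outlet amounts (n = n₀ + ν ξ):
  P: 291 − 1(115.5) = 175.5
  Q: 0 + 2(115.5) = 231
Total out = 175.5 + 231 = 406.5 kmol/h.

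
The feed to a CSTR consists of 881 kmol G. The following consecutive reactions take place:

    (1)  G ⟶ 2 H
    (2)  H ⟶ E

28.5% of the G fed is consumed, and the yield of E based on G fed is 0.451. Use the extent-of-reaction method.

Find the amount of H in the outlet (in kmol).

Conversion of G: G consumed = 1ξ₁ = 0.285 × 881 → ξ₁ = 251.1 kmol.
Yield of E: 1ξ₂ / 881 = 0.451 → ξ₂ = 397.3 kmol.
Outlet amounts (n = n₀ + Σ ν·ξ):
  G: 881 − 1(251.1) = 629.9
  H: 0 + 2(251.1) − 1(397.3) = 104.8
  E: 0 + 1(397.3) = 397.3

105 kmol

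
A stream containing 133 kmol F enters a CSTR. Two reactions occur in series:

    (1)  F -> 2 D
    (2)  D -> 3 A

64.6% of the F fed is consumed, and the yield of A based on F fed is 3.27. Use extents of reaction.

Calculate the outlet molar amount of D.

Conversion of F: F consumed = 1ξ₁ = 0.646 × 133 → ξ₁ = 85.92 kmol.
Yield of A: 3ξ₂ / 133 = 3.27 → ξ₂ = 145 kmol.
Outlet amounts (n = n₀ + Σ ν·ξ):
  F: 133 − 1(85.92) = 47.08
  D: 0 + 2(85.92) − 1(145) = 26.87
  A: 0 + 3(145) = 434.9

26.9 kmol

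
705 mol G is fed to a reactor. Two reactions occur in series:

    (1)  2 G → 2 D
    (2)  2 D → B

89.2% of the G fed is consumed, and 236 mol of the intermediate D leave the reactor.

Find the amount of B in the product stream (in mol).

Conversion of G: G consumed = 2ξ₁ = 0.892 × 705 → ξ₁ = 314.4 mol.
D balance: n_D = 0 + 2ξ₁ − 2ξ₂ = 236 → ξ₂ = (2·314.4 − 236)/2 = 196.4 mol.
Outlet amounts (n = n₀ + Σ ν·ξ):
  G: 705 − 2(314.4) = 76.14
  D: 0 + 2(314.4) − 2(196.4) = 236
  B: 0 + 1(196.4) = 196.4

196 mol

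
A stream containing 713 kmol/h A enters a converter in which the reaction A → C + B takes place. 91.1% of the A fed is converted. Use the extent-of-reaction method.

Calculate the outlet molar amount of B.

A reacted = 0.911 × 713 = 649.5 kmol/h; ν_A = −1, so ξ = 649.5/1 = 649.5 kmol/h.
Outlet amounts (n = n₀ + ν ξ):
  A: 713 − 1(649.5) = 63.46
  C: 0 + 1(649.5) = 649.5
  B: 0 + 1(649.5) = 649.5

650 kmol/h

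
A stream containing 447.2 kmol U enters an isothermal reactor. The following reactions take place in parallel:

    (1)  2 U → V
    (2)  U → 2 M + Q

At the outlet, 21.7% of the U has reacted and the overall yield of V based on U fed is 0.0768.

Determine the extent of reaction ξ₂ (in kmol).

Yield of V: 1ξ₁ / 447.2 = 0.0768 → ξ₁ = 34.34 kmol.
Conversion of U: 2ξ₁ + 1ξ₂ = 0.217 × 447.2 = 97.04 → ξ₂ = 28.35 kmol.
Outlet amounts (n = n₀ + Σ ν·ξ):
  U: 447.2 − 2(34.34) − 1(28.35) = 350.2
  V: 0 + 1(34.34) = 34.34
  M: 0 + 2(28.35) = 56.7
  Q: 0 + 1(28.35) = 28.35

ξ₂ = 28.4 kmol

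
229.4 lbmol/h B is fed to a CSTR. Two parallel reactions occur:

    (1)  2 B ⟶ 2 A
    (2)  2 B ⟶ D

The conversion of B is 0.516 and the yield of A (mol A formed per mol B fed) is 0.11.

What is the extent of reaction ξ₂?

ξ₂ = 46.6 lbmol/h

Yield of A: 2ξ₁ / 229.4 = 0.11 → ξ₁ = 12.62 lbmol/h.
Conversion of B: 2ξ₁ + 2ξ₂ = 0.516 × 229.4 = 118.4 → ξ₂ = 46.57 lbmol/h.
Outlet amounts (n = n₀ + Σ ν·ξ):
  B: 229.4 − 2(12.62) − 2(46.57) = 111
  A: 0 + 2(12.62) = 25.23
  D: 0 + 1(46.57) = 46.57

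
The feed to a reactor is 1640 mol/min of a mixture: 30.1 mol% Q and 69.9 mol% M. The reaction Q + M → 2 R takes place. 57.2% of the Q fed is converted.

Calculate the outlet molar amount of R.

565 mol/min

Q reacted = 0.572 × 493.6 = 282.4 mol/min; ν_Q = −1, so ξ = 282.4/1 = 282.4 mol/min.
Outlet amounts (n = n₀ + ν ξ):
  Q: 493.6 − 1(282.4) = 211.3
  M: 1146 − 1(282.4) = 864
  R: 0 + 2(282.4) = 564.7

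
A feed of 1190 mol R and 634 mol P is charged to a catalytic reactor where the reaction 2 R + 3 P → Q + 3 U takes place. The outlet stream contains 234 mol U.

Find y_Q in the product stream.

For U: n = n₀ + 3ξ → 234 = 0 + 3ξ, giving ξ = 78 mol.
Outlet amounts (n = n₀ + ν ξ):
  R: 1190 − 2(78) = 1034
  P: 634 − 3(78) = 400
  Q: 0 + 1(78) = 78
  U: 0 + 3(78) = 234
Total out = 1746 mol; y_Q = 78 / 1746 = 0.04467.

0.0447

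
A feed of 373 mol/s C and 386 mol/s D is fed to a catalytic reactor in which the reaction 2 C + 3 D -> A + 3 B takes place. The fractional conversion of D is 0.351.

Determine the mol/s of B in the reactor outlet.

D reacted = 0.351 × 386 = 135.5 mol/s; ν_D = −3, so ξ = 135.5/3 = 45.16 mol/s.
Outlet amounts (n = n₀ + ν ξ):
  C: 373 − 2(45.16) = 282.7
  D: 386 − 3(45.16) = 250.5
  A: 0 + 1(45.16) = 45.16
  B: 0 + 3(45.16) = 135.5

135 mol/s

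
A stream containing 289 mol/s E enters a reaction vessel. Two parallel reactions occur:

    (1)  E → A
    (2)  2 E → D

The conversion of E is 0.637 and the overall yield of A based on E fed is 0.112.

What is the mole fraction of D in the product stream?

Yield of A: 1ξ₁ / 289 = 0.112 → ξ₁ = 32.37 mol/s.
Conversion of E: 1ξ₁ + 2ξ₂ = 0.637 × 289 = 184.1 → ξ₂ = 75.86 mol/s.
Outlet amounts (n = n₀ + Σ ν·ξ):
  E: 289 − 1(32.37) − 2(75.86) = 104.9
  A: 0 + 1(32.37) = 32.37
  D: 0 + 1(75.86) = 75.86
Total out = 213.1 mol/s; y_D = 75.86 / 213.1 = 0.3559.

0.356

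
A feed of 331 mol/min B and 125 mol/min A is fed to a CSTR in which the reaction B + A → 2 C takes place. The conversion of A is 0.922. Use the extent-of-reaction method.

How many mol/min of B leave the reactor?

216 mol/min

A reacted = 0.922 × 125 = 115.2 mol/min; ν_A = −1, so ξ = 115.2/1 = 115.2 mol/min.
Outlet amounts (n = n₀ + ν ξ):
  B: 331 − 1(115.2) = 215.8
  A: 125 − 1(115.2) = 9.75
  C: 0 + 2(115.2) = 230.5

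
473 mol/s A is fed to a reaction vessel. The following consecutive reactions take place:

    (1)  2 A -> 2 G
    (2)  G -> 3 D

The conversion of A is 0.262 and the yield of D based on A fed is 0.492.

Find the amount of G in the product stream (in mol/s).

46.4 mol/s

Conversion of A: A consumed = 2ξ₁ = 0.262 × 473 → ξ₁ = 61.96 mol/s.
Yield of D: 3ξ₂ / 473 = 0.492 → ξ₂ = 77.57 mol/s.
Outlet amounts (n = n₀ + Σ ν·ξ):
  A: 473 − 2(61.96) = 349.1
  G: 0 + 2(61.96) − 1(77.57) = 46.35
  D: 0 + 3(77.57) = 232.7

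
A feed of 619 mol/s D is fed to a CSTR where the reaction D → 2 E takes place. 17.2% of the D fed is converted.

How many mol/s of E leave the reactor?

213 mol/s

D reacted = 0.172 × 619 = 106.5 mol/s; ν_D = −1, so ξ = 106.5/1 = 106.5 mol/s.
Outlet amounts (n = n₀ + ν ξ):
  D: 619 − 1(106.5) = 512.5
  E: 0 + 2(106.5) = 212.9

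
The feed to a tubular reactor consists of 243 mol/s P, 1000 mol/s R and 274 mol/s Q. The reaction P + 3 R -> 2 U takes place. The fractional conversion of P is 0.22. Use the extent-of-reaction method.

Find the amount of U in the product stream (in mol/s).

P reacted = 0.22 × 243 = 53.46 mol/s; ν_P = −1, so ξ = 53.46/1 = 53.46 mol/s.
Outlet amounts (n = n₀ + ν ξ):
  P: 243 − 1(53.46) = 189.5
  R: 1000 − 3(53.46) = 839.6
  U: 0 + 2(53.46) = 106.9
  Q: 274 (inert)

107 mol/s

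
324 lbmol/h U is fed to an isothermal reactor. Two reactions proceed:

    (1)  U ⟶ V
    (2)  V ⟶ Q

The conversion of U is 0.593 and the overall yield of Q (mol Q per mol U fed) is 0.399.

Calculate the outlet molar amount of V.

62.9 lbmol/h

Conversion of U: U consumed = 1ξ₁ = 0.593 × 324 → ξ₁ = 192.1 lbmol/h.
Yield of Q: 1ξ₂ / 324 = 0.399 → ξ₂ = 129.3 lbmol/h.
Outlet amounts (n = n₀ + Σ ν·ξ):
  U: 324 − 1(192.1) = 131.9
  V: 0 + 1(192.1) − 1(129.3) = 62.86
  Q: 0 + 1(129.3) = 129.3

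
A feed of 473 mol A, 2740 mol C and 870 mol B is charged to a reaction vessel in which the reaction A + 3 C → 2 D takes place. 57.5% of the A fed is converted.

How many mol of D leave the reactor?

A reacted = 0.575 × 473 = 272 mol; ν_A = −1, so ξ = 272/1 = 272 mol.
Outlet amounts (n = n₀ + ν ξ):
  A: 473 − 1(272) = 201
  C: 2740 − 3(272) = 1924
  D: 0 + 2(272) = 543.9
  B: 870 (inert)

544 mol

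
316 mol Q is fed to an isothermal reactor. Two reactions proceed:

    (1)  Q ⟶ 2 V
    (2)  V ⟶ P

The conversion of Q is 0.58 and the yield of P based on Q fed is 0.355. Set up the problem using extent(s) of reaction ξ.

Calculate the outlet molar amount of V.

Conversion of Q: Q consumed = 1ξ₁ = 0.58 × 316 → ξ₁ = 183.3 mol.
Yield of P: 1ξ₂ / 316 = 0.355 → ξ₂ = 112.2 mol.
Outlet amounts (n = n₀ + Σ ν·ξ):
  Q: 316 − 1(183.3) = 132.7
  V: 0 + 2(183.3) − 1(112.2) = 254.4
  P: 0 + 1(112.2) = 112.2

254 mol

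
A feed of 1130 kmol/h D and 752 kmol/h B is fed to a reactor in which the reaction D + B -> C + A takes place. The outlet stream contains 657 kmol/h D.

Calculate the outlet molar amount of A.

For D: n = n₀ − 1ξ → 657 = 1130 − 1ξ, giving ξ = 473 kmol/h.
Outlet amounts (n = n₀ + ν ξ):
  D: 1130 − 1(473) = 657
  B: 752 − 1(473) = 279
  C: 0 + 1(473) = 473
  A: 0 + 1(473) = 473

473 kmol/h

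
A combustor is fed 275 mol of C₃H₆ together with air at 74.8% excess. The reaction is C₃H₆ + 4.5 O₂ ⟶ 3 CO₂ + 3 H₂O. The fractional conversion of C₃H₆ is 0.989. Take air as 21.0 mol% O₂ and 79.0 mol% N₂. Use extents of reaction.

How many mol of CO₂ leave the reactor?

Stoichiometric O₂ = 4.5 × 275 = 1238 mol; O₂ fed = 1238 × 1.748 = 2163 mol.
N₂ fed = 2163 × 79/21 = 8138 mol.
Fuel reacted = 0.989 × 275 → ξ = 272 mol.
Outlet (n = n₀ + ν ξ):
  C₃H₆: 275 − 1(272) = 3.025
  O₂: 2163 − 4.5(272) = 939.3
  N₂: 8138 (inert)
  CO₂: 0 + 3(272) = 815.9
  H₂O: 0 + 3(272) = 815.9

816 mol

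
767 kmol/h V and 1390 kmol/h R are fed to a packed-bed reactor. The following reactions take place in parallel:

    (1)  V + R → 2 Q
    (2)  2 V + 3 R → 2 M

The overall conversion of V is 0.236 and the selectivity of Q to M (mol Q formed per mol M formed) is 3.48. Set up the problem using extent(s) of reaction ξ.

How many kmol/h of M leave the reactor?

66.1 kmol/h

Conversion of V: V consumed = 0.236 × 767 = 181 kmol/h = 1ξ₁ + 2ξ₂.
Selectivity: 2ξ₁ / (2ξ₂) = 3.48 → ξ₁ = 3.48 ξ₂.
Substitute: (1·3.48 + 2) ξ₂ = 181 → ξ₂ = 33.03 kmol/h, ξ₁ = 114.9 kmol/h.
Outlet amounts (n = n₀ + Σ ν·ξ):
  V: 767 − 1(114.9) − 2(33.03) = 586
  R: 1390 − 1(114.9) − 3(33.03) = 1176
  Q: 0 + 2(114.9) = 229.9
  M: 0 + 2(33.03) = 66.06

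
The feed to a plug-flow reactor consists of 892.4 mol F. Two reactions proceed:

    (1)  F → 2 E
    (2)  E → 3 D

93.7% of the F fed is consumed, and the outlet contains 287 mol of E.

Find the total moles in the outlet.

Conversion of F: F consumed = 1ξ₁ = 0.937 × 892.4 → ξ₁ = 836.2 mol.
E balance: n_E = 0 + 2ξ₁ − 1ξ₂ = 287 → ξ₂ = (2·836.2 − 287)/1 = 1385 mol.
Outlet amounts (n = n₀ + Σ ν·ξ):
  F: 892.4 − 1(836.2) = 56.22
  E: 0 + 2(836.2) − 1(1385) = 287
  D: 0 + 3(1385) = 4156
Total out = 56.22 + 287 + 4156 = 4499 mol.

4500 mol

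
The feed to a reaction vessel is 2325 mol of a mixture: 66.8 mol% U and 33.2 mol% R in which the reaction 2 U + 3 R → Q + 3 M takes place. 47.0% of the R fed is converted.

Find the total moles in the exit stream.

R reacted = 0.47 × 771.9 = 362.8 mol; ν_R = −3, so ξ = 362.8/3 = 120.9 mol.
Outlet amounts (n = n₀ + ν ξ):
  U: 1553 − 2(120.9) = 1311
  R: 771.9 − 3(120.9) = 409.1
  Q: 0 + 1(120.9) = 120.9
  M: 0 + 3(120.9) = 362.8
Total out = 1311 + 409.1 + 120.9 + 362.8 = 2204 mol.

2200 mol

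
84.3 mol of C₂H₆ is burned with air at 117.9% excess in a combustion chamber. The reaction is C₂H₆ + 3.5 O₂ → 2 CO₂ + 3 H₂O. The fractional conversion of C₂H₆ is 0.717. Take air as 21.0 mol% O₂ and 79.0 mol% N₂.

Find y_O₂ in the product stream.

0.136

Stoichiometric O₂ = 3.5 × 84.3 = 295.1 mol; O₂ fed = 295.1 × 2.179 = 642.9 mol.
N₂ fed = 642.9 × 79/21 = 2419 mol.
Fuel reacted = 0.717 × 84.3 → ξ = 60.44 mol.
Outlet (n = n₀ + ν ξ):
  C₂H₆: 84.3 − 1(60.44) = 23.86
  O₂: 642.9 − 3.5(60.44) = 431.4
  N₂: 2419 (inert)
  CO₂: 0 + 2(60.44) = 120.9
  H₂O: 0 + 3(60.44) = 181.3
Total out = 3176 mol; y_O₂ = 431.4 / 3176 = 0.1358.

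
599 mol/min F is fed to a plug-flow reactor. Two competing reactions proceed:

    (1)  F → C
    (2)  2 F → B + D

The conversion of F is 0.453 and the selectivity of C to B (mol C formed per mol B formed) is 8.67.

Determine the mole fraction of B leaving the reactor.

Conversion of F: F consumed = 0.453 × 599 = 271.3 mol/min = 1ξ₁ + 2ξ₂.
Selectivity: 1ξ₁ / (1ξ₂) = 8.67 → ξ₁ = 8.67 ξ₂.
Substitute: (1·8.67 + 2) ξ₂ = 271.3 → ξ₂ = 25.43 mol/min, ξ₁ = 220.5 mol/min.
Outlet amounts (n = n₀ + Σ ν·ξ):
  F: 599 − 1(220.5) − 2(25.43) = 327.7
  C: 0 + 1(220.5) = 220.5
  B: 0 + 1(25.43) = 25.43
  D: 0 + 1(25.43) = 25.43
Total out = 599 mol/min; y_B = 25.43 / 599 = 0.04246.

0.0425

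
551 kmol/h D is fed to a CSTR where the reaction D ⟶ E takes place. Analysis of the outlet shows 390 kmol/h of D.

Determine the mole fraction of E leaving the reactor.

For D: n = n₀ − 1ξ → 390 = 551 − 1ξ, giving ξ = 161 kmol/h.
Outlet amounts (n = n₀ + ν ξ):
  D: 551 − 1(161) = 390
  E: 0 + 1(161) = 161
Total out = 551 kmol/h; y_E = 161 / 551 = 0.2922.

0.292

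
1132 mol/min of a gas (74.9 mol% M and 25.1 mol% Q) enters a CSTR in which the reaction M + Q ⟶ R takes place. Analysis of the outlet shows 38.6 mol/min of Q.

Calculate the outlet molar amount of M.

602 mol/min

For Q: n = n₀ − 1ξ → 38.6 = 284.1 − 1ξ, giving ξ = 245.5 mol/min.
Outlet amounts (n = n₀ + ν ξ):
  M: 847.9 − 1(245.5) = 602.3
  Q: 284.1 − 1(245.5) = 38.6
  R: 0 + 1(245.5) = 245.5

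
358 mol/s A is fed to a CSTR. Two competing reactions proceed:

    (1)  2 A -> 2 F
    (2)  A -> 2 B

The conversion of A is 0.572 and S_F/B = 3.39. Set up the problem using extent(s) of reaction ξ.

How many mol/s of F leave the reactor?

Conversion of A: A consumed = 0.572 × 358 = 204.8 mol/s = 2ξ₁ + 1ξ₂.
Selectivity: 2ξ₁ / (2ξ₂) = 3.39 → ξ₁ = 3.39 ξ₂.
Substitute: (2·3.39 + 1) ξ₂ = 204.8 → ξ₂ = 26.32 mol/s, ξ₁ = 89.23 mol/s.
Outlet amounts (n = n₀ + Σ ν·ξ):
  A: 358 − 2(89.23) − 1(26.32) = 153.2
  F: 0 + 2(89.23) = 178.5
  B: 0 + 2(26.32) = 52.64

178 mol/s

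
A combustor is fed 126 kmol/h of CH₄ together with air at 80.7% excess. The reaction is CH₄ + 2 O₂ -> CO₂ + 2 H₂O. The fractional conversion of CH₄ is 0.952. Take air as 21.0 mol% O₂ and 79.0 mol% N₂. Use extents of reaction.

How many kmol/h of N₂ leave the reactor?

1710 kmol/h

Stoichiometric O₂ = 2 × 126 = 252 kmol/h; O₂ fed = 252 × 1.807 = 455.4 kmol/h.
N₂ fed = 455.4 × 79/21 = 1713 kmol/h.
Fuel reacted = 0.952 × 126 → ξ = 120 kmol/h.
Outlet (n = n₀ + ν ξ):
  CH₄: 126 − 1(120) = 6.048
  O₂: 455.4 − 2(120) = 215.5
  N₂: 1713 (inert)
  CO₂: 0 + 1(120) = 120
  H₂O: 0 + 2(120) = 239.9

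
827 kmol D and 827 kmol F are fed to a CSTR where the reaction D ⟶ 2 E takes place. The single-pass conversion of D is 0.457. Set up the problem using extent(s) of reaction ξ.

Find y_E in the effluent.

D reacted = 0.457 × 827 = 377.9 kmol; ν_D = −1, so ξ = 377.9/1 = 377.9 kmol.
Outlet amounts (n = n₀ + ν ξ):
  D: 827 − 1(377.9) = 449.1
  E: 0 + 2(377.9) = 755.9
  F: 827 (inert)
Total out = 2032 kmol; y_E = 755.9 / 2032 = 0.372.

0.372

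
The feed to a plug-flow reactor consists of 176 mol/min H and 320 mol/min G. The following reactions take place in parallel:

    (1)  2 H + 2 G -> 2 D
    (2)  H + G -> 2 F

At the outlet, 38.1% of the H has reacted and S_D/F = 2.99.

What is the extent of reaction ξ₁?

Conversion of H: H consumed = 0.381 × 176 = 67.06 mol/min = 2ξ₁ + 1ξ₂.
Selectivity: 2ξ₁ / (2ξ₂) = 2.99 → ξ₁ = 2.99 ξ₂.
Substitute: (2·2.99 + 1) ξ₂ = 67.06 → ξ₂ = 9.607 mol/min, ξ₁ = 28.72 mol/min.
Outlet amounts (n = n₀ + Σ ν·ξ):
  H: 176 − 2(28.72) − 1(9.607) = 108.9
  G: 320 − 2(28.72) − 1(9.607) = 252.9
  D: 0 + 2(28.72) = 57.45
  F: 0 + 2(9.607) = 19.21

ξ₁ = 28.7 mol/min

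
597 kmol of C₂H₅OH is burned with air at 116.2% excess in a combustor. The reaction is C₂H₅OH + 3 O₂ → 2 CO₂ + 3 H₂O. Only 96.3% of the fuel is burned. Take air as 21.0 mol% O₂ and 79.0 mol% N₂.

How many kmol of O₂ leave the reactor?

Stoichiometric O₂ = 3 × 597 = 1791 kmol; O₂ fed = 1791 × 2.162 = 3872 kmol.
N₂ fed = 3872 × 79/21 = 14570 kmol.
Fuel reacted = 0.963 × 597 → ξ = 574.9 kmol.
Outlet (n = n₀ + ν ξ):
  C₂H₅OH: 597 − 1(574.9) = 22.09
  O₂: 3872 − 3(574.9) = 2147
  N₂: 14570 (inert)
  CO₂: 0 + 2(574.9) = 1150
  H₂O: 0 + 3(574.9) = 1725

2150 kmol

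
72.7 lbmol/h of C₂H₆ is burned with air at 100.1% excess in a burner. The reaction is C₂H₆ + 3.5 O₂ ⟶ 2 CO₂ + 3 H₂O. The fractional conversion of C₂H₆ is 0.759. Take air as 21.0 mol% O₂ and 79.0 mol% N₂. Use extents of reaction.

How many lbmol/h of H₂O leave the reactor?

Stoichiometric O₂ = 3.5 × 72.7 = 254.5 lbmol/h; O₂ fed = 254.5 × 2.001 = 509.2 lbmol/h.
N₂ fed = 509.2 × 79/21 = 1915 lbmol/h.
Fuel reacted = 0.759 × 72.7 → ξ = 55.18 lbmol/h.
Outlet (n = n₀ + ν ξ):
  C₂H₆: 72.7 − 1(55.18) = 17.52
  O₂: 509.2 − 3.5(55.18) = 316
  N₂: 1915 (inert)
  CO₂: 0 + 2(55.18) = 110.4
  H₂O: 0 + 3(55.18) = 165.5

166 lbmol/h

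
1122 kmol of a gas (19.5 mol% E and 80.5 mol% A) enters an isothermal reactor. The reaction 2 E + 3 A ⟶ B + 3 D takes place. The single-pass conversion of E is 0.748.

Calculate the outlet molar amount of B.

81.8 kmol

E reacted = 0.748 × 218.8 = 163.7 kmol; ν_E = −2, so ξ = 163.7/2 = 81.83 kmol.
Outlet amounts (n = n₀ + ν ξ):
  E: 218.8 − 2(81.83) = 55.14
  A: 903.2 − 3(81.83) = 657.7
  B: 0 + 1(81.83) = 81.83
  D: 0 + 3(81.83) = 245.5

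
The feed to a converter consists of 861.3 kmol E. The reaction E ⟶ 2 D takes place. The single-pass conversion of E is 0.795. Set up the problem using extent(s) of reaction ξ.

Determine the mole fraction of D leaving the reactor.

0.886

E reacted = 0.795 × 861.3 = 684.7 kmol; ν_E = −1, so ξ = 684.7/1 = 684.7 kmol.
Outlet amounts (n = n₀ + ν ξ):
  E: 861.3 − 1(684.7) = 176.6
  D: 0 + 2(684.7) = 1369
Total out = 1546 kmol; y_D = 1369 / 1546 = 0.8858.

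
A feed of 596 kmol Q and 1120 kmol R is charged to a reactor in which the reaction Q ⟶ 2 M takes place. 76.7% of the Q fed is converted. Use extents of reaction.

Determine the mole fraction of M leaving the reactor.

Q reacted = 0.767 × 596 = 457.1 kmol; ν_Q = −1, so ξ = 457.1/1 = 457.1 kmol.
Outlet amounts (n = n₀ + ν ξ):
  Q: 596 − 1(457.1) = 138.9
  M: 0 + 2(457.1) = 914.3
  R: 1120 (inert)
Total out = 2173 kmol; y_M = 914.3 / 2173 = 0.4207.

0.421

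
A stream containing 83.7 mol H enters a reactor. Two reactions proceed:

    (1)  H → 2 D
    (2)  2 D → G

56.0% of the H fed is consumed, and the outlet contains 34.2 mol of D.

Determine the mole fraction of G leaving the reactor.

0.295

Conversion of H: H consumed = 1ξ₁ = 0.56 × 83.7 → ξ₁ = 46.87 mol.
D balance: n_D = 0 + 2ξ₁ − 2ξ₂ = 34.2 → ξ₂ = (2·46.87 − 34.2)/2 = 29.77 mol.
Outlet amounts (n = n₀ + Σ ν·ξ):
  H: 83.7 − 1(46.87) = 36.83
  D: 0 + 2(46.87) − 2(29.77) = 34.2
  G: 0 + 1(29.77) = 29.77
Total out = 100.8 mol; y_G = 29.77 / 100.8 = 0.2954.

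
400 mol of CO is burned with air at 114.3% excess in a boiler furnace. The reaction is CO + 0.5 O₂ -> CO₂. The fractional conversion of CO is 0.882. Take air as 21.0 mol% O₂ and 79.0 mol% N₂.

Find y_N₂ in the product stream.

Stoichiometric O₂ = 0.5 × 400 = 200 mol; O₂ fed = 200 × 2.143 = 428.6 mol.
N₂ fed = 428.6 × 79/21 = 1612 mol.
Fuel reacted = 0.882 × 400 → ξ = 352.8 mol.
Outlet (n = n₀ + ν ξ):
  CO: 400 − 1(352.8) = 47.2
  O₂: 428.6 − 0.5(352.8) = 252.2
  N₂: 1612 (inert)
  CO₂: 0 + 1(352.8) = 352.8
Total out = 2265 mol; y_N₂ = 1612 / 2265 = 0.712.

0.712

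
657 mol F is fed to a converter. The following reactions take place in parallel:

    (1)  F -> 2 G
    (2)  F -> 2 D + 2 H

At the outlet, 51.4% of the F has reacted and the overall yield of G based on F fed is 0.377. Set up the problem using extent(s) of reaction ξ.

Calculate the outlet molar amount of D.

Yield of G: 2ξ₁ / 657 = 0.377 → ξ₁ = 123.8 mol.
Conversion of F: 1ξ₁ + 1ξ₂ = 0.514 × 657 = 337.7 → ξ₂ = 213.9 mol.
Outlet amounts (n = n₀ + Σ ν·ξ):
  F: 657 − 1(123.8) − 1(213.9) = 319.3
  G: 0 + 2(123.8) = 247.7
  D: 0 + 2(213.9) = 427.7
  H: 0 + 2(213.9) = 427.7

428 mol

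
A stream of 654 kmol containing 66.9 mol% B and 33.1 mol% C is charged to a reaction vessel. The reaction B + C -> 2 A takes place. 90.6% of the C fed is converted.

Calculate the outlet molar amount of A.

C reacted = 0.906 × 216.5 = 196.1 kmol; ν_C = −1, so ξ = 196.1/1 = 196.1 kmol.
Outlet amounts (n = n₀ + ν ξ):
  B: 437.5 − 1(196.1) = 241.4
  C: 216.5 − 1(196.1) = 20.35
  A: 0 + 2(196.1) = 392.3

392 kmol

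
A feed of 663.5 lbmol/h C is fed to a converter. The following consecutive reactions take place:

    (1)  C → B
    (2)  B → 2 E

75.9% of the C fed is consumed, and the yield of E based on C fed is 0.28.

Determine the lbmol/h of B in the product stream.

411 lbmol/h

Conversion of C: C consumed = 1ξ₁ = 0.759 × 663.5 → ξ₁ = 503.6 lbmol/h.
Yield of E: 2ξ₂ / 663.5 = 0.28 → ξ₂ = 92.89 lbmol/h.
Outlet amounts (n = n₀ + Σ ν·ξ):
  C: 663.5 − 1(503.6) = 159.9
  B: 0 + 1(503.6) − 1(92.89) = 410.7
  E: 0 + 2(92.89) = 185.8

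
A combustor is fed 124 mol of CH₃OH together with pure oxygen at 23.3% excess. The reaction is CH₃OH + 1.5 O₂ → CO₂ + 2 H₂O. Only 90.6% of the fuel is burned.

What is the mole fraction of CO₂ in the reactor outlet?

0.274

Stoichiometric O₂ = 1.5 × 124 = 186 mol; O₂ fed = 186 × 1.233 = 229.3 mol.
Fuel reacted = 0.906 × 124 → ξ = 112.3 mol.
Outlet (n = n₀ + ν ξ):
  CH₃OH: 124 − 1(112.3) = 11.66
  O₂: 229.3 − 1.5(112.3) = 60.82
  CO₂: 0 + 1(112.3) = 112.3
  H₂O: 0 + 2(112.3) = 224.7
Total out = 409.5 mol; y_CO₂ = 112.3 / 409.5 = 0.2743.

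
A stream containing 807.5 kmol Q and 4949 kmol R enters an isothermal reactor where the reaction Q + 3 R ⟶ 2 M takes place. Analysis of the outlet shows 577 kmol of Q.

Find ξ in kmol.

ξ = 230 kmol

For Q: n = n₀ − 1ξ → 577 = 807.5 − 1ξ, giving ξ = 230.5 kmol.
Outlet amounts (n = n₀ + ν ξ):
  Q: 807.5 − 1(230.5) = 577
  R: 4949 − 3(230.5) = 4258
  M: 0 + 2(230.5) = 461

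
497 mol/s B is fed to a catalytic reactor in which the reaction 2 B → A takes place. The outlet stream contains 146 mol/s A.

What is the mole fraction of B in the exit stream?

0.584

For A: n = n₀ + 1ξ → 146 = 0 + 1ξ, giving ξ = 146 mol/s.
Outlet amounts (n = n₀ + ν ξ):
  B: 497 − 2(146) = 205
  A: 0 + 1(146) = 146
Total out = 351 mol/s; y_B = 205 / 351 = 0.584.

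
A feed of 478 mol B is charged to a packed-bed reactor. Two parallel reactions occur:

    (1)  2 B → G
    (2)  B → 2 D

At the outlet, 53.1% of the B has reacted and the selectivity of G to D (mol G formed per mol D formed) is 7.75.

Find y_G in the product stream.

Conversion of B: B consumed = 0.531 × 478 = 253.8 mol = 2ξ₁ + 1ξ₂.
Selectivity: 1ξ₁ / (2ξ₂) = 7.75 → ξ₁ = 15.5 ξ₂.
Substitute: (2·15.5 + 1) ξ₂ = 253.8 → ξ₂ = 7.932 mol, ξ₁ = 122.9 mol.
Outlet amounts (n = n₀ + Σ ν·ξ):
  B: 478 − 2(122.9) − 1(7.932) = 224.2
  G: 0 + 1(122.9) = 122.9
  D: 0 + 2(7.932) = 15.86
Total out = 363 mol; y_G = 122.9 / 363 = 0.3387.

0.339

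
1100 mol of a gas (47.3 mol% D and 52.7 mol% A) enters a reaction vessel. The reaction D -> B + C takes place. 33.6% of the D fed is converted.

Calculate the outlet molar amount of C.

D reacted = 0.336 × 520.3 = 174.8 mol; ν_D = −1, so ξ = 174.8/1 = 174.8 mol.
Outlet amounts (n = n₀ + ν ξ):
  D: 520.3 − 1(174.8) = 345.5
  B: 0 + 1(174.8) = 174.8
  C: 0 + 1(174.8) = 174.8
  A: 579.7 (inert)

175 mol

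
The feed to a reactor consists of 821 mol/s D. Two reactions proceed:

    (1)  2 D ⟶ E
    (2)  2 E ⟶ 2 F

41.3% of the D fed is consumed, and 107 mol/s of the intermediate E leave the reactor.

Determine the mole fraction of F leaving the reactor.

Conversion of D: D consumed = 2ξ₁ = 0.413 × 821 → ξ₁ = 169.5 mol/s.
E balance: n_E = 0 + 1ξ₁ − 2ξ₂ = 107 → ξ₂ = (1·169.5 − 107)/2 = 31.27 mol/s.
Outlet amounts (n = n₀ + Σ ν·ξ):
  D: 821 − 2(169.5) = 481.9
  E: 0 + 1(169.5) − 2(31.27) = 107
  F: 0 + 2(31.27) = 62.54
Total out = 651.5 mol/s; y_F = 62.54 / 651.5 = 0.09599.

0.096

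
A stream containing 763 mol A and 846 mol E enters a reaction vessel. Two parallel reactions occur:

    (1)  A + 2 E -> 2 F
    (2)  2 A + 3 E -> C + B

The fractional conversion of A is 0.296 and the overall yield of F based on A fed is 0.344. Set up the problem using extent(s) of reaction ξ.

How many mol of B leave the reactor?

Yield of F: 2ξ₁ / 763 = 0.344 → ξ₁ = 131.2 mol.
Conversion of A: 1ξ₁ + 2ξ₂ = 0.296 × 763 = 225.8 → ξ₂ = 47.31 mol.
Outlet amounts (n = n₀ + Σ ν·ξ):
  A: 763 − 1(131.2) − 2(47.31) = 537.2
  E: 846 − 2(131.2) − 3(47.31) = 441.6
  F: 0 + 2(131.2) = 262.5
  C: 0 + 1(47.31) = 47.31
  B: 0 + 1(47.31) = 47.31

47.3 mol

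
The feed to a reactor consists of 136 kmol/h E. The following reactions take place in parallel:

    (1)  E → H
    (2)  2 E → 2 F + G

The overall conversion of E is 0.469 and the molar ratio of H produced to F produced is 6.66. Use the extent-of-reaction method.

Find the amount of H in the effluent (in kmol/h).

Conversion of E: E consumed = 0.469 × 136 = 63.78 kmol/h = 1ξ₁ + 2ξ₂.
Selectivity: 1ξ₁ / (2ξ₂) = 6.66 → ξ₁ = 13.32 ξ₂.
Substitute: (1·13.32 + 2) ξ₂ = 63.78 → ξ₂ = 4.163 kmol/h, ξ₁ = 55.46 kmol/h.
Outlet amounts (n = n₀ + Σ ν·ξ):
  E: 136 − 1(55.46) − 2(4.163) = 72.22
  H: 0 + 1(55.46) = 55.46
  F: 0 + 2(4.163) = 8.327
  G: 0 + 1(4.163) = 4.163

55.5 kmol/h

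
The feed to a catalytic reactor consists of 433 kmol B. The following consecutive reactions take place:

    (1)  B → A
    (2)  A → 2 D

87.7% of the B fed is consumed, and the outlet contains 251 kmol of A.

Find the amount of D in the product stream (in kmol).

257 kmol

Conversion of B: B consumed = 1ξ₁ = 0.877 × 433 → ξ₁ = 379.7 kmol.
A balance: n_A = 0 + 1ξ₁ − 1ξ₂ = 251 → ξ₂ = (1·379.7 − 251)/1 = 128.7 kmol.
Outlet amounts (n = n₀ + Σ ν·ξ):
  B: 433 − 1(379.7) = 53.26
  A: 0 + 1(379.7) − 1(128.7) = 251
  D: 0 + 2(128.7) = 257.5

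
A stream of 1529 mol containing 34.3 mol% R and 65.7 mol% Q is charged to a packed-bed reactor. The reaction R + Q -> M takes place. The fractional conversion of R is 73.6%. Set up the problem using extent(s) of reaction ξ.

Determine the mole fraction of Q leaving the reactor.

R reacted = 0.736 × 524.4 = 386 mol; ν_R = −1, so ξ = 386/1 = 386 mol.
Outlet amounts (n = n₀ + ν ξ):
  R: 524.4 − 1(386) = 138.5
  Q: 1005 − 1(386) = 618.6
  M: 0 + 1(386) = 386
Total out = 1143 mol; y_Q = 618.6 / 1143 = 0.5412.

0.541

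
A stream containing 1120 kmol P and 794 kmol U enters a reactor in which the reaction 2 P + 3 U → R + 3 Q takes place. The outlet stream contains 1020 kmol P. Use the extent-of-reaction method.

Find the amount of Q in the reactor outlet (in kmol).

For P: n = n₀ − 2ξ → 1020 = 1120 − 2ξ, giving ξ = 50 kmol.
Outlet amounts (n = n₀ + ν ξ):
  P: 1120 − 2(50) = 1020
  U: 794 − 3(50) = 644
  R: 0 + 1(50) = 50
  Q: 0 + 3(50) = 150

150 kmol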